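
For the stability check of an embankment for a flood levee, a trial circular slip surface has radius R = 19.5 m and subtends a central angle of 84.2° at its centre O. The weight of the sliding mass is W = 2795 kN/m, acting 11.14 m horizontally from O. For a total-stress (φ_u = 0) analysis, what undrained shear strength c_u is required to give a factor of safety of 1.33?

c_u = 74.1 kPa

FS = c_u·L_a·R / (W·d), so c_u = FS·W·d / (L_a·R).
Arc length L_a = R·θ = 19.5·(84.2°·π/180) = 19.5·1.4696 = 28.66 m
c_u = 1.33·2795·11.14 / (28.66·19.5) = 41411.3 / 558.80 = 74.11 kPa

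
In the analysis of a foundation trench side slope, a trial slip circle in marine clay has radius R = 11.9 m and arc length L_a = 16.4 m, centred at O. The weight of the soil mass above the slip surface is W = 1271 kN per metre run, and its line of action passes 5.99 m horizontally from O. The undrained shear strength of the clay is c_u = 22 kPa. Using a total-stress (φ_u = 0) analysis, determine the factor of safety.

Taking moments about the centre O, the resisting moment is provided by the undrained shear strength acting along the arc:
M_R = c_u·L_a·R = 22·16.40·11.9 = 4293.5 kN·m/m
M_D = W·d = 1271·5.99 = 7613.3 kN·m/m
FS = M_R / M_D = 4293.5 / 7613.3 = 0.564

FS = 0.56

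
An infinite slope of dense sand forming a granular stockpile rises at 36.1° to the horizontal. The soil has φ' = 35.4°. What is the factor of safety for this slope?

For a dry cohesionless infinite slope the factor of safety is FS = tanφ' / tanβ.
FS = tan35.4° / tan36.1° = 0.7107 / 0.7292 = 0.975

FS = 0.97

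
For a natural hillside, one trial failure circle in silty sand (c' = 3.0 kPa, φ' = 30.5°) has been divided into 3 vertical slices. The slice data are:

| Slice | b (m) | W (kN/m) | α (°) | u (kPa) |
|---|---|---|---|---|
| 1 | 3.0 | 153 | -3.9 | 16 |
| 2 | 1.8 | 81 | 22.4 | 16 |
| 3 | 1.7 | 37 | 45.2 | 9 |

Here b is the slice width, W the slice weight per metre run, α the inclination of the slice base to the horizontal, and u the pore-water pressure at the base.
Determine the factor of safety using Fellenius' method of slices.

Ordinary method of slices: FS = Σ[c'·Δl_i + (W_i cosα_i − u_i·Δl_i)·tanφ'] / Σ W_i sinα_i, with Δl_i = b_i / cosα_i.
Slice 1: Δl = 3.0/cos(-3.9°) = 3.007 m; N'_1 = 153·cos(-3.9°) − 16·3.007 = 104.5; c'Δl = 9.02; W sinα = -10.4
Slice 2: Δl = 1.8/cos22.4° = 1.947 m; N'_2 = 81·cos22.4° − 16·1.947 = 43.7; c'Δl = 5.84; W sinα = 30.9
Slice 3: Δl = 1.7/cos45.2° = 2.413 m; N'_3 = 37·cos45.2° − 9·2.413 = 4.4; c'Δl = 7.24; W sinα = 26.3
Σc'Δl = 22.1 kN/m; ΣN' = 152.6 kN/m; ΣW sinα = 46.7 kN/m
Resisting = 22.1 + 152.6·tan30.5° = 22.1 + 89.9 = 112.0 kN/m
FS = 112.0 / 46.7 = 2.398

FS = 2.40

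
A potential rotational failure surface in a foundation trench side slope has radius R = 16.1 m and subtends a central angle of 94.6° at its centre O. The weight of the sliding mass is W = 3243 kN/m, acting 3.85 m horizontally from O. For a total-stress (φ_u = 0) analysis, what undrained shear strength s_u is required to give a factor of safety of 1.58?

FS = s_u·L_a·R / (W·d), so s_u = FS·W·d / (L_a·R).
Arc length L_a = R·θ = 16.1·(94.6°·π/180) = 16.1·1.6511 = 26.58 m
s_u = 1.58·3243·3.85 / (26.58·16.1) = 19727.2 / 427.98 = 46.09 kPa

s_u = 46.1 kPa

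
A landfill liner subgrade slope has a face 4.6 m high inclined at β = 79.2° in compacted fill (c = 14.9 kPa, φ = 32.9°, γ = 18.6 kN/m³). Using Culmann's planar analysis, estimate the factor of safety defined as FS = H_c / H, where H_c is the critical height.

FS = 1.86

H_c = (4c/γ) · sinβ cosφ / [1 − cos(β − φ)]
    = (4·14.9/18.6) · sin79.2°·cos32.9° / [1 − cos46.3°]
    = 3.204 · 0.8247 / 0.3091 = 8.55 m
FS = H_c / H = 8.55 / 4.6 = 1.859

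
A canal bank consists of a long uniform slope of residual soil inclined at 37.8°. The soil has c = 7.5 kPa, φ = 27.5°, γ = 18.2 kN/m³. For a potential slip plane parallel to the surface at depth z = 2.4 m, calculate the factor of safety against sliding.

For an infinite slope with a slip plane parallel to the surface (no pore pressure): FS = [c + γz cos²β tanφ] / [γz sinβ cosβ].
γz = 18.2·2.4 = 43.68 kN/m²
Numerator = 7.5 + 43.68·cos²37.8°·tan27.5° = 7.5 + 43.68·0.6243·0.5206 = 21.697 kPa
Denominator = 43.68·sin37.8°·cos37.8° = 43.68·0.6129·0.7902 = 21.154 kPa
FS = 21.697 / 21.154 = 1.026

FS = 1.03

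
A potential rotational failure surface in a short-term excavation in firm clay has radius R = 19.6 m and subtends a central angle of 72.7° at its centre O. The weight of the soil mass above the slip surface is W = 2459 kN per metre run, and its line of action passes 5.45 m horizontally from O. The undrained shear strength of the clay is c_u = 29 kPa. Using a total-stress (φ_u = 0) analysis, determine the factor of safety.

Taking moments about the centre O, the resisting moment is provided by the undrained shear strength acting along the arc:
Arc length L_a = R·θ = 19.6·(72.7°·π/180) = 19.6·1.2689 = 24.87 m
M_R = c_u·L_a·R = 29·24.87·19.6 = 14135.8 kN·m/m
M_D = W·d = 2459·5.45 = 13401.6 kN·m/m
FS = M_R / M_D = 14135.8 / 13401.6 = 1.055

FS = 1.05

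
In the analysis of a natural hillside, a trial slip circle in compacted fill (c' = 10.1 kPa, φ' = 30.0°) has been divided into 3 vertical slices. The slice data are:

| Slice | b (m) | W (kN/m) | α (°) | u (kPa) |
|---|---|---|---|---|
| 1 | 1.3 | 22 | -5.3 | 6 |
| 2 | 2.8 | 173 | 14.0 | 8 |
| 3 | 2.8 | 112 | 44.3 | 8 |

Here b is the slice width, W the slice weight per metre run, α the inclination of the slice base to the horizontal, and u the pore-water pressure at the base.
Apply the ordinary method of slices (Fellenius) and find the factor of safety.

FS = 1.71

Ordinary method of slices: FS = Σ[c'·Δl_i + (W_i cosα_i − u_i·Δl_i)·tanφ'] / Σ W_i sinα_i, with Δl_i = b_i / cosα_i.
Slice 1: Δl = 1.3/cos(-5.3°) = 1.306 m; N'_1 = 22·cos(-5.3°) − 6·1.306 = 14.1; c'Δl = 13.19; W sinα = -2.0
Slice 2: Δl = 2.8/cos14.0° = 2.886 m; N'_2 = 173·cos14.0° − 8·2.886 = 144.8; c'Δl = 29.15; W sinα = 41.9
Slice 3: Δl = 2.8/cos44.3° = 3.912 m; N'_3 = 112·cos44.3° − 8·3.912 = 48.9; c'Δl = 39.51; W sinα = 78.2
Σc'Δl = 81.8 kN/m; ΣN' = 207.7 kN/m; ΣW sinα = 118.0 kN/m
Resisting = 81.8 + 207.7·tan30.0° = 81.8 + 119.9 = 201.8 kN/m
FS = 201.8 / 118.0 = 1.709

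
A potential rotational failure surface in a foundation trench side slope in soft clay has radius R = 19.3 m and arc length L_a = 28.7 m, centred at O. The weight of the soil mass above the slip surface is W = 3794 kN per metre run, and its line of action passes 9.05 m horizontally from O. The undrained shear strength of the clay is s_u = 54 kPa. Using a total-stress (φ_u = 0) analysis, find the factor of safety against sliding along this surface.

FS = 0.87

Taking moments about the centre O, the resisting moment is provided by the undrained shear strength acting along the arc:
M_R = s_u·L_a·R = 54·28.70·19.3 = 29911.1 kN·m/m
M_D = W·d = 3794·9.05 = 34335.7 kN·m/m
FS = M_R / M_D = 29911.1 / 34335.7 = 0.871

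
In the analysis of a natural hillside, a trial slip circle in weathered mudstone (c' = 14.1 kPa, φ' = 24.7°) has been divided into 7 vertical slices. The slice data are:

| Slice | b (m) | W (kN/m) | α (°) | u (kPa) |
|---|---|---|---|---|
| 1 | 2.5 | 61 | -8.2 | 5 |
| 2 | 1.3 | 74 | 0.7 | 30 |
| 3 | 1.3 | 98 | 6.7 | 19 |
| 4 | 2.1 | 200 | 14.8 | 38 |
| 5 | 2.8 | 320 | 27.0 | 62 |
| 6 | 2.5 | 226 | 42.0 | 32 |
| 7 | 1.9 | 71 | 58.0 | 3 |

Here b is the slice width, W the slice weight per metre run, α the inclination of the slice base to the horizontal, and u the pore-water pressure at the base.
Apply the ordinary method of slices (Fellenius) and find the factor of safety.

FS = 1.09

Ordinary method of slices: FS = Σ[c'·Δl_i + (W_i cosα_i − u_i·Δl_i)·tanφ'] / Σ W_i sinα_i, with Δl_i = b_i / cosα_i.
Slice 1: Δl = 2.5/cos(-8.2°) = 2.526 m; N'_1 = 61·cos(-8.2°) − 5·2.526 = 47.7; c'Δl = 35.61; W sinα = -8.7
Slice 2: Δl = 1.3/cos0.7° = 1.300 m; N'_2 = 74·cos0.7° − 30·1.300 = 35.0; c'Δl = 18.33; W sinα = 0.9
Slice 3: Δl = 1.3/cos6.7° = 1.309 m; N'_3 = 98·cos6.7° − 19·1.309 = 72.5; c'Δl = 18.46; W sinα = 11.4
Slice 4: Δl = 2.1/cos14.8° = 2.172 m; N'_4 = 200·cos14.8° − 38·2.172 = 110.8; c'Δl = 30.63; W sinα = 51.1
Slice 5: Δl = 2.8/cos27.0° = 3.143 m; N'_5 = 320·cos27.0° − 62·3.143 = 90.3; c'Δl = 44.31; W sinα = 145.3
Slice 6: Δl = 2.5/cos42.0° = 3.364 m; N'_6 = 226·cos42.0° − 32·3.364 = 60.3; c'Δl = 47.43; W sinα = 151.2
Slice 7: Δl = 1.9/cos58.0° = 3.585 m; N'_7 = 71·cos58.0° − 3·3.585 = 26.9; c'Δl = 50.55; W sinα = 60.2
Σc'Δl = 245.3 kN/m; ΣN' = 443.5 kN/m; ΣW sinα = 411.4 kN/m
Resisting = 245.3 + 443.5·tan24.7° = 245.3 + 204.0 = 449.3 kN/m
FS = 449.3 / 411.4 = 1.092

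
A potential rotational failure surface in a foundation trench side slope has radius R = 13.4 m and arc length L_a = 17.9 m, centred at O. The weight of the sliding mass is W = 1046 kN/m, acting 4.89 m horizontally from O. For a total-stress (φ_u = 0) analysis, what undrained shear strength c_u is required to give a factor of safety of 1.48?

FS = c_u·L_a·R / (W·d), so c_u = FS·W·d / (L_a·R).
c_u = 1.48·1046·4.89 / (17.90·13.4) = 7570.1 / 239.86 = 31.56 kPa

c_u = 31.6 kPa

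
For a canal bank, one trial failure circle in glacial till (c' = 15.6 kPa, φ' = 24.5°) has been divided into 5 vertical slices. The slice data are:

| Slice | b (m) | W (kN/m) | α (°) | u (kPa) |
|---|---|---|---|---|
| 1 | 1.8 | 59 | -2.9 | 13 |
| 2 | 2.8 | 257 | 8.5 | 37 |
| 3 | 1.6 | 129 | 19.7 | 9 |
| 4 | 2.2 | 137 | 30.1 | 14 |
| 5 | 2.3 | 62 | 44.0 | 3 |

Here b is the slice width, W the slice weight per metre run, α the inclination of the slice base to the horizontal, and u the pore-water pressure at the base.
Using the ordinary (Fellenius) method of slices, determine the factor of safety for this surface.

FS = 1.97

Ordinary method of slices: FS = Σ[c'·Δl_i + (W_i cosα_i − u_i·Δl_i)·tanφ'] / Σ W_i sinα_i, with Δl_i = b_i / cosα_i.
Slice 1: Δl = 1.8/cos(-2.9°) = 1.802 m; N'_1 = 59·cos(-2.9°) − 13·1.802 = 35.5; c'Δl = 28.12; W sinα = -3.0
Slice 2: Δl = 2.8/cos8.5° = 2.831 m; N'_2 = 257·cos8.5° − 37·2.831 = 149.4; c'Δl = 44.17; W sinα = 38.0
Slice 3: Δl = 1.6/cos19.7° = 1.699 m; N'_3 = 129·cos19.7° − 9·1.699 = 106.2; c'Δl = 26.51; W sinα = 43.5
Slice 4: Δl = 2.2/cos30.1° = 2.543 m; N'_4 = 137·cos30.1° − 14·2.543 = 82.9; c'Δl = 39.67; W sinα = 68.7
Slice 5: Δl = 2.3/cos44.0° = 3.197 m; N'_5 = 62·cos44.0° − 3·3.197 = 35.0; c'Δl = 49.88; W sinα = 43.1
Σc'Δl = 188.3 kN/m; ΣN' = 409.0 kN/m; ΣW sinα = 190.3 kN/m
Resisting = 188.3 + 409.0·tan24.5° = 188.3 + 186.4 = 374.7 kN/m
FS = 374.7 / 190.3 = 1.970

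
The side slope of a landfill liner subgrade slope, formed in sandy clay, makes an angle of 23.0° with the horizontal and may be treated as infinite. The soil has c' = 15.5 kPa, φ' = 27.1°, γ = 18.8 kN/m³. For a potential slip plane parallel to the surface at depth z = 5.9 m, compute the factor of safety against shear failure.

FS = 1.59

For an infinite slope with a slip plane parallel to the surface (no pore pressure): FS = [c' + γz cos²β tanφ'] / [γz sinβ cosβ].
γz = 18.8·5.9 = 110.92 kN/m²
Numerator = 15.5 + 110.92·cos²23.0°·tan27.1° = 15.5 + 110.92·0.8473·0.5117 = 63.595 kPa
Denominator = 110.92·sin23.0°·cos23.0° = 110.92·0.3907·0.9205 = 39.895 kPa
FS = 63.595 / 39.895 = 1.594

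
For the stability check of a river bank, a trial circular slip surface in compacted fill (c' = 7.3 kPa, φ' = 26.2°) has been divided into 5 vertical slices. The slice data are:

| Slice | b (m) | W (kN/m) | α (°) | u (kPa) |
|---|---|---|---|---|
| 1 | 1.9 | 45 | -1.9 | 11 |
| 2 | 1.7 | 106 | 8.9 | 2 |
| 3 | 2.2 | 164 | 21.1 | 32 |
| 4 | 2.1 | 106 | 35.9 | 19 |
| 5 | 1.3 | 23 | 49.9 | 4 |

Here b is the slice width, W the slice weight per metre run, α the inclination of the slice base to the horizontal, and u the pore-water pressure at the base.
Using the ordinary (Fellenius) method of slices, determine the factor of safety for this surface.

FS = 1.29

Ordinary method of slices: FS = Σ[c'·Δl_i + (W_i cosα_i − u_i·Δl_i)·tanφ'] / Σ W_i sinα_i, with Δl_i = b_i / cosα_i.
Slice 1: Δl = 1.9/cos(-1.9°) = 1.901 m; N'_1 = 45·cos(-1.9°) − 11·1.901 = 24.1; c'Δl = 13.88; W sinα = -1.5
Slice 2: Δl = 1.7/cos8.9° = 1.721 m; N'_2 = 106·cos8.9° − 2·1.721 = 101.3; c'Δl = 12.56; W sinα = 16.4
Slice 3: Δl = 2.2/cos21.1° = 2.358 m; N'_3 = 164·cos21.1° − 32·2.358 = 77.5; c'Δl = 17.21; W sinα = 59.0
Slice 4: Δl = 2.1/cos35.9° = 2.592 m; N'_4 = 106·cos35.9° − 19·2.592 = 36.6; c'Δl = 18.92; W sinα = 62.2
Slice 5: Δl = 1.3/cos49.9° = 2.018 m; N'_5 = 23·cos49.9° − 4·2.018 = 6.7; c'Δl = 14.73; W sinα = 17.6
Σc'Δl = 77.3 kN/m; ΣN' = 246.2 kN/m; ΣW sinα = 153.7 kN/m
Resisting = 77.3 + 246.2·tan26.2° = 77.3 + 121.2 = 198.5 kN/m
FS = 198.5 / 153.7 = 1.291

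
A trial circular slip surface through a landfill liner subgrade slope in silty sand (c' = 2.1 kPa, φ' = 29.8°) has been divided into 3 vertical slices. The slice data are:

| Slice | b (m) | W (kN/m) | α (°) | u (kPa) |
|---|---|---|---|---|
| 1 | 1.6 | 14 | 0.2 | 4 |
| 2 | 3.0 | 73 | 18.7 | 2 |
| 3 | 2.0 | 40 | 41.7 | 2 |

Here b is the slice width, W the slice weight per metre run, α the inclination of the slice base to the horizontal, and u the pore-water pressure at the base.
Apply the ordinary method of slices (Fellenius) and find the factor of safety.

FS = 1.40

Ordinary method of slices: FS = Σ[c'·Δl_i + (W_i cosα_i − u_i·Δl_i)·tanφ'] / Σ W_i sinα_i, with Δl_i = b_i / cosα_i.
Slice 1: Δl = 1.6/cos0.2° = 1.600 m; N'_1 = 14·cos0.2° − 4·1.600 = 7.6; c'Δl = 3.36; W sinα = 0.0
Slice 2: Δl = 3.0/cos18.7° = 3.167 m; N'_2 = 73·cos18.7° − 2·3.167 = 62.8; c'Δl = 6.65; W sinα = 23.4
Slice 3: Δl = 2.0/cos41.7° = 2.679 m; N'_3 = 40·cos41.7° − 2·2.679 = 24.5; c'Δl = 5.63; W sinα = 26.6
Σc'Δl = 15.6 kN/m; ΣN' = 94.9 kN/m; ΣW sinα = 50.1 kN/m
Resisting = 15.6 + 94.9·tan29.8° = 15.6 + 54.4 = 70.0 kN/m
FS = 70.0 / 50.1 = 1.398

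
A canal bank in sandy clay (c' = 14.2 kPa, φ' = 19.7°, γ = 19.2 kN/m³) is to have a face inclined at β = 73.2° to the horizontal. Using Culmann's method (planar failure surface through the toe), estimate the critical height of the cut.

Culmann's analysis gives the critical failure plane at α_cr = (β + φ')/2 = (73.2 + 19.7)/2 = 46.5°, and the critical height
H_c = (4c'/γ) · sinβ cosφ' / [1 − cos(β − φ')]
    = (4·14.2/19.2) · sin73.2°·cos19.7° / [1 − cos(53.5°)]
    = 2.958 · 0.9573·0.9415 / [1 − 0.5948]
    = 2.958 · 0.9013 / 0.4052
    = 6.58 m

H_c = 6.58 m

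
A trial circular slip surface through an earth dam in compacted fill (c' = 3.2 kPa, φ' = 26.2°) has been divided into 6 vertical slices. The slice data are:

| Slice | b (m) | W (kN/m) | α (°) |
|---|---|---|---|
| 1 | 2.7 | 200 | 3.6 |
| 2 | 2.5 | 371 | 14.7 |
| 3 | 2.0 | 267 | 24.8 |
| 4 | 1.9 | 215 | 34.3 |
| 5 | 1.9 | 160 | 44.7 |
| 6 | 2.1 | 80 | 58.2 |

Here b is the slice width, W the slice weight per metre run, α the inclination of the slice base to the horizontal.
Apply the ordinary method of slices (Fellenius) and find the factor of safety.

FS = 1.17

Ordinary method of slices: FS = Σ[c'·Δl_i + (W_i cosα_i)·tanφ'] / Σ W_i sinα_i, with Δl_i = b_i / cosα_i.
Slice 1: Δl = 2.7/cos3.6° = 2.705 m; N'_1 = 200·cos3.6° = 199.6; c'Δl = 8.66; W sinα = 12.6
Slice 2: Δl = 2.5/cos14.7° = 2.585 m; N'_2 = 371·cos14.7° = 358.9; c'Δl = 8.27; W sinα = 94.1
Slice 3: Δl = 2.0/cos24.8° = 2.203 m; N'_3 = 267·cos24.8° = 242.4; c'Δl = 7.05; W sinα = 112.0
Slice 4: Δl = 1.9/cos34.3° = 2.300 m; N'_4 = 215·cos34.3° = 177.6; c'Δl = 7.36; W sinα = 121.2
Slice 5: Δl = 1.9/cos44.7° = 2.673 m; N'_5 = 160·cos44.7° = 113.7; c'Δl = 8.55; W sinα = 112.5
Slice 6: Δl = 2.1/cos58.2° = 3.985 m; N'_6 = 80·cos58.2° = 42.2; c'Δl = 12.75; W sinα = 68.0
Σc'Δl = 52.6 kN/m; ΣN' = 1134.3 kN/m; ΣW sinα = 520.4 kN/m
Resisting = 52.6 + 1134.3·tan26.2° = 52.6 + 558.2 = 610.8 kN/m
FS = 610.8 / 520.4 = 1.174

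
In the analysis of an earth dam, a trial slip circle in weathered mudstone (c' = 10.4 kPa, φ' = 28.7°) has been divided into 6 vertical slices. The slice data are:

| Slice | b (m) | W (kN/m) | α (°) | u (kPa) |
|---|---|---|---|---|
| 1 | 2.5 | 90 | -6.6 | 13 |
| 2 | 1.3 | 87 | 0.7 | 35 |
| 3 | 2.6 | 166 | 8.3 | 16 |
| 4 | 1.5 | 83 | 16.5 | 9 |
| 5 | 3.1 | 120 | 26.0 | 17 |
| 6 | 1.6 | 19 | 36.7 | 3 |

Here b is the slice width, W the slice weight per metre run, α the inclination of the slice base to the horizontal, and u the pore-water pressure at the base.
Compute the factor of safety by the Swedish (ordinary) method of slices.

FS = 3.21

Ordinary method of slices: FS = Σ[c'·Δl_i + (W_i cosα_i − u_i·Δl_i)·tanφ'] / Σ W_i sinα_i, with Δl_i = b_i / cosα_i.
Slice 1: Δl = 2.5/cos(-6.6°) = 2.517 m; N'_1 = 90·cos(-6.6°) − 13·2.517 = 56.7; c'Δl = 26.17; W sinα = -10.3
Slice 2: Δl = 1.3/cos0.7° = 1.300 m; N'_2 = 87·cos0.7° − 35·1.300 = 41.5; c'Δl = 13.52; W sinα = 1.1
Slice 3: Δl = 2.6/cos8.3° = 2.628 m; N'_3 = 166·cos8.3° − 16·2.628 = 122.2; c'Δl = 27.33; W sinα = 24.0
Slice 4: Δl = 1.5/cos16.5° = 1.564 m; N'_4 = 83·cos16.5° − 9·1.564 = 65.5; c'Δl = 16.27; W sinα = 23.6
Slice 5: Δl = 3.1/cos26.0° = 3.449 m; N'_5 = 120·cos26.0° − 17·3.449 = 49.2; c'Δl = 35.87; W sinα = 52.6
Slice 6: Δl = 1.6/cos36.7° = 1.996 m; N'_6 = 19·cos36.7° − 3·1.996 = 9.2; c'Δl = 20.75; W sinα = 11.4
Σc'Δl = 139.9 kN/m; ΣN' = 344.4 kN/m; ΣW sinα = 102.2 kN/m
Resisting = 139.9 + 344.4·tan28.7° = 139.9 + 188.5 = 328.5 kN/m
FS = 328.5 / 102.2 = 3.213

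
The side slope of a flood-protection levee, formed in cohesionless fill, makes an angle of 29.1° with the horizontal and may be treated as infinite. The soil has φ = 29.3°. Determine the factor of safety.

For a dry cohesionless infinite slope the factor of safety is FS = tanφ / tanβ.
FS = tan29.3° / tan29.1° = 0.5612 / 0.5566 = 1.008

FS = 1.01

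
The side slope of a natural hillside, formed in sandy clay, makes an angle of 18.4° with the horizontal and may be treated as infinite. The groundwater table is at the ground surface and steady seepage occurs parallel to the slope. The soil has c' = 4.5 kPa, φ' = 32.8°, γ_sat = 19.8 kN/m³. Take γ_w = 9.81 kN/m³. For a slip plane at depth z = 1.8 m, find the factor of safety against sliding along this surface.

With seepage parallel to the slope and the water table at the surface, the effective normal stress on the slip plane uses the buoyant unit weight γ' = γ_sat − γ_w while the driving shear stress uses γ_sat:
FS = [c' + γ' z cos²β tanφ'] / [γ_sat z sinβ cosβ]
γ' = 19.8 − 9.81 = 9.99 kN/m³
Numerator = 4.5 + 9.99·1.8·cos²18.4°·tan32.8° = 4.5 + 9.99·1.8·0.9004·0.6445 = 14.934 kPa
Denominator = 19.8·1.8·sin18.4°·cos18.4° = 19.8·1.8·0.3156·0.9489 = 10.675 kPa
FS = 14.934 / 10.675 = 1.399

FS = 1.40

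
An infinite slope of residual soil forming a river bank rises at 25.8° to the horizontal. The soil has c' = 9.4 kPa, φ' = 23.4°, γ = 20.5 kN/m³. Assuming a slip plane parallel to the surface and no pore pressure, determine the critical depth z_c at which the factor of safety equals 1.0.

z_c = 11.16 m

Setting FS = 1.00 in FS = [c' + γz cos²β tanφ'] / [γz sinβ cosβ] and solving for z:
z = c' / [γ cosβ (FS·sinβ − cosβ·tanφ')]
  = 9.4 / [20.5·cos25.8°·(1.00·sin25.8° − cos25.8°·tan23.4°)]
  = 9.4 / [20.5·0.9003·(1.00·0.4352 − 0.9003·0.4327)]
  = 9.4 / 0.8421 = 11.162 m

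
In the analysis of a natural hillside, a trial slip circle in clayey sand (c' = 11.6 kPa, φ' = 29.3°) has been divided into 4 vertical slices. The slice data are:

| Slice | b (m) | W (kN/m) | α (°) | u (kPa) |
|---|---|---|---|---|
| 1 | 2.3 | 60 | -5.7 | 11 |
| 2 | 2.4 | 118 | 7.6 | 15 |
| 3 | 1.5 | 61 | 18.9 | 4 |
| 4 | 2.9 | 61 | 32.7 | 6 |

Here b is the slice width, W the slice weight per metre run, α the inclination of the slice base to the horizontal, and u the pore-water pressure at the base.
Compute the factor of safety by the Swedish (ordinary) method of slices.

FS = 3.59

Ordinary method of slices: FS = Σ[c'·Δl_i + (W_i cosα_i − u_i·Δl_i)·tanφ'] / Σ W_i sinα_i, with Δl_i = b_i / cosα_i.
Slice 1: Δl = 2.3/cos(-5.7°) = 2.311 m; N'_1 = 60·cos(-5.7°) − 11·2.311 = 34.3; c'Δl = 26.81; W sinα = -6.0
Slice 2: Δl = 2.4/cos7.6° = 2.421 m; N'_2 = 118·cos7.6° − 15·2.421 = 80.6; c'Δl = 28.09; W sinα = 15.6
Slice 3: Δl = 1.5/cos18.9° = 1.585 m; N'_3 = 61·cos18.9° − 4·1.585 = 51.4; c'Δl = 18.39; W sinα = 19.8
Slice 4: Δl = 2.9/cos32.7° = 3.446 m; N'_4 = 61·cos32.7° − 6·3.446 = 30.7; c'Δl = 39.98; W sinα = 33.0
Σc'Δl = 113.3 kN/m; ΣN' = 196.9 kN/m; ΣW sinα = 62.4 kN/m
Resisting = 113.3 + 196.9·tan29.3° = 113.3 + 110.5 = 223.8 kN/m
FS = 223.8 / 62.4 = 3.589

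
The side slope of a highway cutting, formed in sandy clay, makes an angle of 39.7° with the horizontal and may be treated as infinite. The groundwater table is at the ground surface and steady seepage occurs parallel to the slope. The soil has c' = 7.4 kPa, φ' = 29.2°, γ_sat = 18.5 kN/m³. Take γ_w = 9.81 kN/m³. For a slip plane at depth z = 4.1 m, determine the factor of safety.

FS = 0.51

With seepage parallel to the slope and the water table at the surface, the effective normal stress on the slip plane uses the buoyant unit weight γ' = γ_sat − γ_w while the driving shear stress uses γ_sat:
FS = [c' + γ' z cos²β tanφ'] / [γ_sat z sinβ cosβ]
γ' = 18.5 − 9.81 = 8.69 kN/m³
Numerator = 7.4 + 8.69·4.1·cos²39.7°·tan29.2° = 7.4 + 8.69·4.1·0.5920·0.5589 = 19.188 kPa
Denominator = 18.5·4.1·sin39.7°·cos39.7° = 18.5·4.1·0.6388·0.7694 = 37.278 kPa
FS = 19.188 / 37.278 = 0.515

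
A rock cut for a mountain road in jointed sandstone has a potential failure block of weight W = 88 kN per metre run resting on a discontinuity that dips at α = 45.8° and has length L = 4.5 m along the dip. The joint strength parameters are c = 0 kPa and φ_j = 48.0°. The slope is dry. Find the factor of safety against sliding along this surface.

Resolving the block weight along and normal to the plane and applying the Mohr–Coulomb strength on the joint:
N' = W cosα = 88·cos45.8° = 61.4 kN/m
Driving force T = W sinα = 88·sin45.8° = 63.1 kN/m
Resisting force R = c·L + N'·tanφ_j = 0·4.5 + 61.4·tan48.0° = 0.0 + 68.1 = 68.1 kN/m
FS = R / T = 68.1 / 63.1 = 1.080

FS = 1.08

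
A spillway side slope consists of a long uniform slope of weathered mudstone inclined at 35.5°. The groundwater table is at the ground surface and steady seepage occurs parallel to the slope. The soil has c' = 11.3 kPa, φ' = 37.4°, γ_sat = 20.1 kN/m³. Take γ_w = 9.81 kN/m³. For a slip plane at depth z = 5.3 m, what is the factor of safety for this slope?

With seepage parallel to the slope and the water table at the surface, the effective normal stress on the slip plane uses the buoyant unit weight γ' = γ_sat − γ_w while the driving shear stress uses γ_sat:
FS = [c' + γ' z cos²β tanφ'] / [γ_sat z sinβ cosβ]
γ' = 20.1 − 9.81 = 10.29 kN/m³
Numerator = 11.3 + 10.29·5.3·cos²35.5°·tan37.4° = 11.3 + 10.29·5.3·0.6628·0.7646 = 38.936 kPa
Denominator = 20.1·5.3·sin35.5°·cos35.5° = 20.1·5.3·0.5807·0.8141 = 50.363 kPa
FS = 38.936 / 50.363 = 0.773

FS = 0.77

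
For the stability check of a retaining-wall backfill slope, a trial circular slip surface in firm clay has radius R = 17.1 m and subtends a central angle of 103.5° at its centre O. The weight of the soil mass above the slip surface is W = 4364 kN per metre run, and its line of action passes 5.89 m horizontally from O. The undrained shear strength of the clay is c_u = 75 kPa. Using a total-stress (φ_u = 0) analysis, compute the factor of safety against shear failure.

FS = 1.54

Taking moments about the centre O, the resisting moment is provided by the undrained shear strength acting along the arc:
Arc length L_a = R·θ = 17.1·(103.5°·π/180) = 17.1·1.8064 = 30.89 m
M_R = c_u·L_a·R = 75·30.89·17.1 = 39616.1 kN·m/m
M_D = W·d = 4364·5.89 = 25704.0 kN·m/m
FS = M_R / M_D = 39616.1 / 25704.0 = 1.541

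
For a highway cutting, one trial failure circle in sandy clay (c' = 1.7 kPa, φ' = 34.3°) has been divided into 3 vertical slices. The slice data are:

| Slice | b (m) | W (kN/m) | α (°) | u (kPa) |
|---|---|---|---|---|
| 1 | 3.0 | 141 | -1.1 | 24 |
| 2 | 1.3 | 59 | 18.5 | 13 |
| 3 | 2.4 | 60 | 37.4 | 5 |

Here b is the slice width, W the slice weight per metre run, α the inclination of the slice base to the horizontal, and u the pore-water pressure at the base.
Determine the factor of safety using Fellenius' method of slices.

FS = 2.06

Ordinary method of slices: FS = Σ[c'·Δl_i + (W_i cosα_i − u_i·Δl_i)·tanφ'] / Σ W_i sinα_i, with Δl_i = b_i / cosα_i.
Slice 1: Δl = 3.0/cos(-1.1°) = 3.001 m; N'_1 = 141·cos(-1.1°) − 24·3.001 = 69.0; c'Δl = 5.10; W sinα = -2.7
Slice 2: Δl = 1.3/cos18.5° = 1.371 m; N'_2 = 59·cos18.5° − 13·1.371 = 38.1; c'Δl = 2.33; W sinα = 18.7
Slice 3: Δl = 2.4/cos37.4° = 3.021 m; N'_3 = 60·cos37.4° − 5·3.021 = 32.6; c'Δl = 5.14; W sinα = 36.4
Σc'Δl = 12.6 kN/m; ΣN' = 139.7 kN/m; ΣW sinα = 52.5 kN/m
Resisting = 12.6 + 139.7·tan34.3° = 12.6 + 95.3 = 107.8 kN/m
FS = 107.8 / 52.5 = 2.056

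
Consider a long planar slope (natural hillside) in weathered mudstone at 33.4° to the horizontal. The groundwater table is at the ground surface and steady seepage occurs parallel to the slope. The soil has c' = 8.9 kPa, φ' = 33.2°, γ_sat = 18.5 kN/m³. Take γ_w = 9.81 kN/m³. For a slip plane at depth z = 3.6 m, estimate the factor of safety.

With seepage parallel to the slope and the water table at the surface, the effective normal stress on the slip plane uses the buoyant unit weight γ' = γ_sat − γ_w while the driving shear stress uses γ_sat:
FS = [c' + γ' z cos²β tanφ'] / [γ_sat z sinβ cosβ]
γ' = 18.5 − 9.81 = 8.69 kN/m³
Numerator = 8.9 + 8.69·3.6·cos²33.4°·tan33.2° = 8.9 + 8.69·3.6·0.6970·0.6544 = 23.168 kPa
Denominator = 18.5·3.6·sin33.4°·cos33.4° = 18.5·3.6·0.5505·0.8348 = 30.607 kPa
FS = 23.168 / 30.607 = 0.757

FS = 0.76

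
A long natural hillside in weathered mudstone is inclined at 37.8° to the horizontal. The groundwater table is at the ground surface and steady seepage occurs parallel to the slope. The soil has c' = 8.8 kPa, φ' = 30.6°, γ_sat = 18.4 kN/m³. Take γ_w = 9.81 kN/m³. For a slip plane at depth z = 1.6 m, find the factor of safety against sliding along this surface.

FS = 0.97

With seepage parallel to the slope and the water table at the surface, the effective normal stress on the slip plane uses the buoyant unit weight γ' = γ_sat − γ_w while the driving shear stress uses γ_sat:
FS = [c' + γ' z cos²β tanφ'] / [γ_sat z sinβ cosβ]
γ' = 18.4 − 9.81 = 8.59 kN/m³
Numerator = 8.8 + 8.59·1.6·cos²37.8°·tan30.6° = 8.8 + 8.59·1.6·0.6243·0.5914 = 13.875 kPa
Denominator = 18.4·1.6·sin37.8°·cos37.8° = 18.4·1.6·0.6129·0.7902 = 14.258 kPa
FS = 13.875 / 14.258 = 0.973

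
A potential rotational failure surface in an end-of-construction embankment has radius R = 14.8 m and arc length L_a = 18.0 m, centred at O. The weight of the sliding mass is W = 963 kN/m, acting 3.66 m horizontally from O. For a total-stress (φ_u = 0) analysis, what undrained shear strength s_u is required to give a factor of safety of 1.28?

FS = s_u·L_a·R / (W·d), so s_u = FS·W·d / (L_a·R).
s_u = 1.28·963·3.66 / (18.00·14.8) = 4511.5 / 266.40 = 16.93 kPa

s_u = 16.9 kPa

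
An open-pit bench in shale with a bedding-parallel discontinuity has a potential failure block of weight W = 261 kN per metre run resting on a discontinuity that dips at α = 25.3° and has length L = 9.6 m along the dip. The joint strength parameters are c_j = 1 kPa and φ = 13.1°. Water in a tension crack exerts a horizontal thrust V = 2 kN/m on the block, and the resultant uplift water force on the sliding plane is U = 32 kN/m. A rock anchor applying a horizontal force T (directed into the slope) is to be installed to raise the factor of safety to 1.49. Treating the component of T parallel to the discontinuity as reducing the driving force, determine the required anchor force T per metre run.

Resolving forces along and normal to the sliding plane, with the horizontal anchor force T adding T·sinα to the effective normal force and T·cosα acting up the plane against the driving force:
FS = [c_jL + (W cosα − U − V sinα + T sinα) tanφ] / [W sinα + V cosα − T cosα]
Without the anchor: N' = 203.1 kN/m, driving T_d = 113.3 kN/m, resisting R = 1·9.6 + 203.1·tan13.1° = 56.9 kN/m, FS = 0.50.
Setting FS = 1.49 and solving for T:
1.49·(113.3 − T cos25.3°) = 56.9 + T sin25.3°·tan13.1°
T·(sin25.3°·tan13.1° + 1.49·cos25.3°) = 1.49·113.3 − 56.9
T·(0.4274·0.2327 + 1.49·0.9041) = 168.9 − 56.9 = 112.0
T·1.4465 = 112.0
T = 77.4 kN/m

T = 77 kN/m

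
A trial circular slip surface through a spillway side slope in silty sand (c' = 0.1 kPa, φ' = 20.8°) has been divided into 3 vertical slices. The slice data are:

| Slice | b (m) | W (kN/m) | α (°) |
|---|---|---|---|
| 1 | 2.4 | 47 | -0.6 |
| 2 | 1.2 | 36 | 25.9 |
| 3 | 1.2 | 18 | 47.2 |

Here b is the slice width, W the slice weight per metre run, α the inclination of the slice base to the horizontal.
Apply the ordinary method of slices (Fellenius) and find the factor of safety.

Ordinary method of slices: FS = Σ[c'·Δl_i + (W_i cosα_i)·tanφ'] / Σ W_i sinα_i, with Δl_i = b_i / cosα_i.
Slice 1: Δl = 2.4/cos(-0.6°) = 2.400 m; N'_1 = 47·cos(-0.6°) = 47.0; c'Δl = 0.24; W sinα = -0.5
Slice 2: Δl = 1.2/cos25.9° = 1.334 m; N'_2 = 36·cos25.9° = 32.4; c'Δl = 0.13; W sinα = 15.7
Slice 3: Δl = 1.2/cos47.2° = 1.766 m; N'_3 = 18·cos47.2° = 12.2; c'Δl = 0.18; W sinα = 13.2
Σc'Δl = 0.6 kN/m; ΣN' = 91.6 kN/m; ΣW sinα = 28.4 kN/m
Resisting = 0.6 + 91.6·tan20.8° = 0.6 + 34.8 = 35.3 kN/m
FS = 35.3 / 28.4 = 1.243

FS = 1.24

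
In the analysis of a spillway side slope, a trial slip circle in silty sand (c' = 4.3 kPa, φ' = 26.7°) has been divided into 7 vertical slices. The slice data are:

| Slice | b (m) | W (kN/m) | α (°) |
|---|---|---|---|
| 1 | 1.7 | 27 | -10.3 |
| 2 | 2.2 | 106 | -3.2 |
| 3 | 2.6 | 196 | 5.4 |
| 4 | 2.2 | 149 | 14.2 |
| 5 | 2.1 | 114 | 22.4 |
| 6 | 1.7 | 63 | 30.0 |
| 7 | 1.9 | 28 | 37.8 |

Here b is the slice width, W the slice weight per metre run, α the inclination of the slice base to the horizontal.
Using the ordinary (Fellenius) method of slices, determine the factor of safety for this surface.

Ordinary method of slices: FS = Σ[c'·Δl_i + (W_i cosα_i)·tanφ'] / Σ W_i sinα_i, with Δl_i = b_i / cosα_i.
Slice 1: Δl = 1.7/cos(-10.3°) = 1.728 m; N'_1 = 27·cos(-10.3°) = 26.6; c'Δl = 7.43; W sinα = -4.8
Slice 2: Δl = 2.2/cos(-3.2°) = 2.203 m; N'_2 = 106·cos(-3.2°) = 105.8; c'Δl = 9.47; W sinα = -5.9
Slice 3: Δl = 2.6/cos5.4° = 2.612 m; N'_3 = 196·cos5.4° = 195.1; c'Δl = 11.23; W sinα = 18.4
Slice 4: Δl = 2.2/cos14.2° = 2.269 m; N'_4 = 149·cos14.2° = 144.4; c'Δl = 9.76; W sinα = 36.6
Slice 5: Δl = 2.1/cos22.4° = 2.271 m; N'_5 = 114·cos22.4° = 105.4; c'Δl = 9.77; W sinα = 43.4
Slice 6: Δl = 1.7/cos30.0° = 1.963 m; N'_6 = 63·cos30.0° = 54.6; c'Δl = 8.44; W sinα = 31.5
Slice 7: Δl = 1.9/cos37.8° = 2.405 m; N'_7 = 28·cos37.8° = 22.1; c'Δl = 10.34; W sinα = 17.2
Σc'Δl = 66.4 kN/m; ΣN' = 654.1 kN/m; ΣW sinα = 136.4 kN/m
Resisting = 66.4 + 654.1·tan26.7° = 66.4 + 329.0 = 395.4 kN/m
FS = 395.4 / 136.4 = 2.900

FS = 2.90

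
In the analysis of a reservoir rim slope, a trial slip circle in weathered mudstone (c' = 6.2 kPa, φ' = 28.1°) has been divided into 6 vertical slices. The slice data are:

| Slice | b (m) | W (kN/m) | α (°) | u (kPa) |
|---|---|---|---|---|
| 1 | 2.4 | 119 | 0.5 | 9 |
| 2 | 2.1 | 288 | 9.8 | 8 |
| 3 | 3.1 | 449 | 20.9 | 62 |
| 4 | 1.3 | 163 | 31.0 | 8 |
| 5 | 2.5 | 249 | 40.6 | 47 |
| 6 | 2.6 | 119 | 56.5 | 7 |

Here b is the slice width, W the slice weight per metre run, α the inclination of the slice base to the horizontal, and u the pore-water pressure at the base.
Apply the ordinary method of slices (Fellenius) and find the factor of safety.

Ordinary method of slices: FS = Σ[c'·Δl_i + (W_i cosα_i − u_i·Δl_i)·tanφ'] / Σ W_i sinα_i, with Δl_i = b_i / cosα_i.
Slice 1: Δl = 2.4/cos0.5° = 2.400 m; N'_1 = 119·cos0.5° − 9·2.400 = 97.4; c'Δl = 14.88; W sinα = 1.0
Slice 2: Δl = 2.1/cos9.8° = 2.131 m; N'_2 = 288·cos9.8° − 8·2.131 = 266.7; c'Δl = 13.21; W sinα = 49.0
Slice 3: Δl = 3.1/cos20.9° = 3.318 m; N'_3 = 449·cos20.9° − 62·3.318 = 213.7; c'Δl = 20.57; W sinα = 160.2
Slice 4: Δl = 1.3/cos31.0° = 1.517 m; N'_4 = 163·cos31.0° − 8·1.517 = 127.6; c'Δl = 9.40; W sinα = 84.0
Slice 5: Δl = 2.5/cos40.6° = 3.293 m; N'_5 = 249·cos40.6° − 47·3.293 = 34.3; c'Δl = 20.41; W sinα = 162.0
Slice 6: Δl = 2.6/cos56.5° = 4.711 m; N'_6 = 119·cos56.5° − 7·4.711 = 32.7; c'Δl = 29.21; W sinα = 99.2
Σc'Δl = 107.7 kN/m; ΣN' = 772.5 kN/m; ΣW sinα = 555.5 kN/m
Resisting = 107.7 + 772.5·tan28.1° = 107.7 + 412.5 = 520.1 kN/m
FS = 520.1 / 555.5 = 0.936

FS = 0.94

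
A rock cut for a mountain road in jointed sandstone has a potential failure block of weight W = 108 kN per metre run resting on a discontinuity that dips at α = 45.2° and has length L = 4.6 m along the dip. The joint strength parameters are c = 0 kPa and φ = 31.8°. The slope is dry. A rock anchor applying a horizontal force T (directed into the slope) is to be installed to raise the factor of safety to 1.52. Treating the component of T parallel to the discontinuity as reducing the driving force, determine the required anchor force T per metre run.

Resolving forces along and normal to the sliding plane, with the horizontal anchor force T adding T·sinα to the effective normal force and T·cosα acting up the plane against the driving force:
FS = [cL + (W cosα + T sinα) tanφ] / [W sinα − T cosα]
Without the anchor: N' = 76.1 kN/m, driving T_d = 76.6 kN/m, resisting R = 0·4.6 + 76.1·tan31.8° = 47.2 kN/m, FS = 0.62.
Setting FS = 1.52 and solving for T:
1.52·(76.6 − T cos45.2°) = 47.2 + T sin45.2°·tan31.8°
T·(sin45.2°·tan31.8° + 1.52·cos45.2°) = 1.52·76.6 − 47.2
T·(0.7096·0.6200 + 1.52·0.7046) = 116.5 − 47.2 = 69.3
T·1.5110 = 69.3
T = 45.9 kN/m

T = 46 kN/m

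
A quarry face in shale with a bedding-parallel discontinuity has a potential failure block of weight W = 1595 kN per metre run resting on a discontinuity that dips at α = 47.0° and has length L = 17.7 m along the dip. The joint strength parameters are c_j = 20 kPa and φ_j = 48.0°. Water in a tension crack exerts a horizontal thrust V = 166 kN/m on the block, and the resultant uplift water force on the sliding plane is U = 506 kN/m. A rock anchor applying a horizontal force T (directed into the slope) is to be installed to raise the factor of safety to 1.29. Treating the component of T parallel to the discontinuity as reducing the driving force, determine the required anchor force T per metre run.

Resolving forces along and normal to the sliding plane, with the horizontal anchor force T adding T·sinα to the effective normal force and T·cosα acting up the plane against the driving force:
FS = [c_jL + (W cosα − U − V sinα + T sinα) tanφ_j] / [W sinα + V cosα − T cosα]
Without the anchor: N' = 460.4 kN/m, driving T_d = 1279.7 kN/m, resisting R = 20·17.7 + 460.4·tan48.0° = 865.3 kN/m, FS = 0.68.
Setting FS = 1.29 and solving for T:
1.29·(1279.7 − T cos47.0°) = 865.3 + T sin47.0°·tan48.0°
T·(sin47.0°·tan48.0° + 1.29·cos47.0°) = 1.29·1279.7 − 865.3
T·(0.7314·1.1106 + 1.29·0.6820) = 1650.8 − 865.3 = 785.5
T·1.6920 = 785.5
T = 464.3 kN/m

T = 464 kN/m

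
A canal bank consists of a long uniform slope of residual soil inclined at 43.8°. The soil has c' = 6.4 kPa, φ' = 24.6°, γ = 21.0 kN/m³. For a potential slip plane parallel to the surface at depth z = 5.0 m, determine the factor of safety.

FS = 0.60

For an infinite slope with a slip plane parallel to the surface (no pore pressure): FS = [c' + γz cos²β tanφ'] / [γz sinβ cosβ].
γz = 21.0·5.0 = 105.00 kN/m²
Numerator = 6.4 + 105.00·cos²43.8°·tan24.6° = 6.4 + 105.00·0.5209·0.4578 = 31.443 kPa
Denominator = 105.00·sin43.8°·cos43.8° = 105.00·0.6921·0.7218 = 52.454 kPa
FS = 31.443 / 52.454 = 0.599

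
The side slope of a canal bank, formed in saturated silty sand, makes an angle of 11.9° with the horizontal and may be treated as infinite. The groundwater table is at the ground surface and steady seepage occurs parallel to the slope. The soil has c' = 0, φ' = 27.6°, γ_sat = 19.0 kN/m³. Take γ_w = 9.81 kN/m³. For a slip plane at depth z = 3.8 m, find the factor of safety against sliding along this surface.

FS = 1.20

With seepage parallel to the slope and the water table at the surface, the effective normal stress on the slip plane uses the buoyant unit weight γ' = γ_sat − γ_w while the driving shear stress uses γ_sat:
FS = [c' + γ' z cos²β tanφ'] / [γ_sat z sinβ cosβ]
(For c' = 0 this reduces to FS = (γ'/γ_sat)·tanφ'/tanβ.)
γ' = 19.0 − 9.81 = 9.19 kN/m³
Numerator = 0.0 + 9.19·3.8·cos²11.9°·tan27.6° = 0.0 + 9.19·3.8·0.9575·0.5228 = 17.480 kPa
Denominator = 19.0·3.8·sin11.9°·cos11.9° = 19.0·3.8·0.2062·0.9785 = 14.568 kPa
FS = 17.480 / 14.568 = 1.200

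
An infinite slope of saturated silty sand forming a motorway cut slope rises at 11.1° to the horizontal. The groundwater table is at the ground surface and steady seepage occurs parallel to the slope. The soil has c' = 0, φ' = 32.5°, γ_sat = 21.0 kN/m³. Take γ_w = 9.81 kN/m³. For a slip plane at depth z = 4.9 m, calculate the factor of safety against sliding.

FS = 1.73

With seepage parallel to the slope and the water table at the surface, the effective normal stress on the slip plane uses the buoyant unit weight γ' = γ_sat − γ_w while the driving shear stress uses γ_sat:
FS = [c' + γ' z cos²β tanφ'] / [γ_sat z sinβ cosβ]
(For c' = 0 this reduces to FS = (γ'/γ_sat)·tanφ'/tanβ.)
γ' = 21.0 − 9.81 = 11.19 kN/m³
Numerator = 0.0 + 11.19·4.9·cos²11.1°·tan32.5° = 0.0 + 11.19·4.9·0.9629·0.6371 = 33.636 kPa
Denominator = 21.0·4.9·sin11.1°·cos11.1° = 21.0·4.9·0.1925·0.9813 = 19.440 kPa
FS = 33.636 / 19.440 = 1.730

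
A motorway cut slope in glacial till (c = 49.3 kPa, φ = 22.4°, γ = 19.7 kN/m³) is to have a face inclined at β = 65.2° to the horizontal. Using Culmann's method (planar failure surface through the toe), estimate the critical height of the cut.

Culmann's analysis gives the critical failure plane at α_cr = (β + φ)/2 = (65.2 + 22.4)/2 = 43.8°, and the critical height
H_c = (4c/γ) · sinβ cosφ / [1 − cos(β − φ)]
    = (4·49.3/19.7) · sin65.2°·cos22.4° / [1 − cos(42.8°)]
    = 10.010 · 0.9078·0.9245 / [1 − 0.7337]
    = 10.010 · 0.8393 / 0.2663
    = 31.55 m

H_c = 31.55 m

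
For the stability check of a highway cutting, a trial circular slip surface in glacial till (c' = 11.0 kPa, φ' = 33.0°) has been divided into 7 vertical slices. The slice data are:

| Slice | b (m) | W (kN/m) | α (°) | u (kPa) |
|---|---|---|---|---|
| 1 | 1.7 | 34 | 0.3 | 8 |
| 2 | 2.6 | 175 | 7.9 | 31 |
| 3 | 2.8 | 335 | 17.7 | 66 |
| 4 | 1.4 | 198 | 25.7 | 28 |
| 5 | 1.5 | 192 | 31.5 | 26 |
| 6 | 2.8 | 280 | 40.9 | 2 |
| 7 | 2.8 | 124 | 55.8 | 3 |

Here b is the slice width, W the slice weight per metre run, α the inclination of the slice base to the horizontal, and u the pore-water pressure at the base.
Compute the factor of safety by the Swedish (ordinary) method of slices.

FS = 1.17

Ordinary method of slices: FS = Σ[c'·Δl_i + (W_i cosα_i − u_i·Δl_i)·tanφ'] / Σ W_i sinα_i, with Δl_i = b_i / cosα_i.
Slice 1: Δl = 1.7/cos0.3° = 1.700 m; N'_1 = 34·cos0.3° − 8·1.700 = 20.4; c'Δl = 18.70; W sinα = 0.2
Slice 2: Δl = 2.6/cos7.9° = 2.625 m; N'_2 = 175·cos7.9° − 31·2.625 = 92.0; c'Δl = 28.87; W sinα = 24.1
Slice 3: Δl = 2.8/cos17.7° = 2.939 m; N'_3 = 335·cos17.7° − 66·2.939 = 125.2; c'Δl = 32.33; W sinα = 101.9
Slice 4: Δl = 1.4/cos25.7° = 1.554 m; N'_4 = 198·cos25.7° − 28·1.554 = 134.9; c'Δl = 17.09; W sinα = 85.9
Slice 5: Δl = 1.5/cos31.5° = 1.759 m; N'_5 = 192·cos31.5° − 26·1.759 = 118.0; c'Δl = 19.35; W sinα = 100.3
Slice 6: Δl = 2.8/cos40.9° = 3.704 m; N'_6 = 280·cos40.9° − 2·3.704 = 204.2; c'Δl = 40.75; W sinα = 183.3
Slice 7: Δl = 2.8/cos55.8° = 4.981 m; N'_7 = 124·cos55.8° − 3·4.981 = 54.8; c'Δl = 54.80; W sinα = 102.6
Σc'Δl = 211.9 kN/m; ΣN' = 749.4 kN/m; ΣW sinα = 598.2 kN/m
Resisting = 211.9 + 749.4·tan33.0° = 211.9 + 486.7 = 698.5 kN/m
FS = 698.5 / 598.2 = 1.168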